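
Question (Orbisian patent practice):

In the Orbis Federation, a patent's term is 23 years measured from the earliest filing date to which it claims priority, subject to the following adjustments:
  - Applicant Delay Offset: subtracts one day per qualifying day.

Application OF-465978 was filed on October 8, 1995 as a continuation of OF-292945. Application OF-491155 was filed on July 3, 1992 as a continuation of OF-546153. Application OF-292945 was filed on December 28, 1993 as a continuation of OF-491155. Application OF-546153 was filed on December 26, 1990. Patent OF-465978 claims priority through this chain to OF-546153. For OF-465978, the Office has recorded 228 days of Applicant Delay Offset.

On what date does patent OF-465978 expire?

2013-05-12

Earliest priority filing: 26 December 1990.
Base term: 26 December 1990 + 23 years → 26 December 2013.
Applicant Delay Offset: −228 days → 12 May 2013.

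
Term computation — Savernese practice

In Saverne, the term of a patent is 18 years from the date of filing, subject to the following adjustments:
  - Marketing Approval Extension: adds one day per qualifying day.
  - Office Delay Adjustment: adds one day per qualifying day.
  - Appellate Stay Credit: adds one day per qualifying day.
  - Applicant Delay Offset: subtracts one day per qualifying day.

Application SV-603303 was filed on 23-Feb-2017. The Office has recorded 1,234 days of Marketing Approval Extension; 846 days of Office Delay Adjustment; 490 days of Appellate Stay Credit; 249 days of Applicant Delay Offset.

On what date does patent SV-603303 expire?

July 2, 2041

Base term: filing date + 18 years → 23 February 2035.
Marketing Approval Extension: +1234 days → 11 July 2038.
Office Delay Adjustment: +846 days → 3 November 2040.
Appellate Stay Credit: +490 days → 8 March 2042.
Applicant Delay Offset: −249 days → 2 July 2041.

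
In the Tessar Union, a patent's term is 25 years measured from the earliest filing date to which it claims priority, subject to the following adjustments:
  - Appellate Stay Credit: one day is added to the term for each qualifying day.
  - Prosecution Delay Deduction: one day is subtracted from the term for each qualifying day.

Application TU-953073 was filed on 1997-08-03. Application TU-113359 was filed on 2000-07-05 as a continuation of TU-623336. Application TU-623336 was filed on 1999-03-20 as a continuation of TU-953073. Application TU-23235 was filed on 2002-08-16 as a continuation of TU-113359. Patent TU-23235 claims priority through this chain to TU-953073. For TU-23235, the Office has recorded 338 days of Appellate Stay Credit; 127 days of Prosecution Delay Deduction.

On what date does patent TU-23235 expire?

Earliest priority filing: 3 August 1997.
Base term: 3 August 1997 + 25 years → 3 August 2022.
Appellate Stay Credit: +338 days → 7 July 2023.
Prosecution Delay Deduction: −127 days → 2 March 2023.

2023-03-02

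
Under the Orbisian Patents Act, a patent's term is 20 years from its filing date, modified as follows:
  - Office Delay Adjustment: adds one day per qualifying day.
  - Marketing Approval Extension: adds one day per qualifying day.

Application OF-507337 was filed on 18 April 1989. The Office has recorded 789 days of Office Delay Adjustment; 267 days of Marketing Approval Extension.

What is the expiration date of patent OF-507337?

March 9, 2012

Base term: filing date + 20 years → 18 April 2009.
Office Delay Adjustment: +789 days → 16 June 2011.
Marketing Approval Extension: +267 days → 9 March 2012.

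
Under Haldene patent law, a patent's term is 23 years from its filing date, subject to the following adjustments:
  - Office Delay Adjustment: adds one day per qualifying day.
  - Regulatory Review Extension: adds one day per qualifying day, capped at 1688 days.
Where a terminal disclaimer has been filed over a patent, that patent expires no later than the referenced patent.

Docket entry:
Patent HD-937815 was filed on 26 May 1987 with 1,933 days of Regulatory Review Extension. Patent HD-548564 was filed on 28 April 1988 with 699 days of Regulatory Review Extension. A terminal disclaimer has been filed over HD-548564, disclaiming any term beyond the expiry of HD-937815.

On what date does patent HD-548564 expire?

Natural term of HD-548564:
  Base: filing + 23 years → 28 April 2011.
  Regulatory Review Extension: 699 days (within the 1688-day cap) → +699 days → 27 March 2013.
Expiry of referenced patent HD-937815:
  Base: filing + 23 years → 26 May 2010.
  Regulatory Review Extension: 1933 days claimed exceeds the 1688-day cap, so +1688 days → 8 January 2015.
Terminal disclaimer: HD-548564 expires on the earlier of 27 March 2013 and 8 January 2015.

2013-03-27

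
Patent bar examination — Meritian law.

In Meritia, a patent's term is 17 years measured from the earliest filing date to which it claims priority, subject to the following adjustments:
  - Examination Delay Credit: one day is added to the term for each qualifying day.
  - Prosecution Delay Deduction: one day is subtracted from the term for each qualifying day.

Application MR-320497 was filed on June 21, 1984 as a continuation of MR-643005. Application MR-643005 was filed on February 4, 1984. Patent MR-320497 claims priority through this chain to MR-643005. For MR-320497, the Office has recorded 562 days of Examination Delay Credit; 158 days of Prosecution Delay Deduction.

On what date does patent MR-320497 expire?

Earliest priority filing: 4 February 1984.
Base term: 4 February 1984 + 17 years → 4 February 2001.
Examination Delay Credit: +562 days → 20 August 2002.
Prosecution Delay Deduction: −158 days → 15 March 2002.

March 15, 2002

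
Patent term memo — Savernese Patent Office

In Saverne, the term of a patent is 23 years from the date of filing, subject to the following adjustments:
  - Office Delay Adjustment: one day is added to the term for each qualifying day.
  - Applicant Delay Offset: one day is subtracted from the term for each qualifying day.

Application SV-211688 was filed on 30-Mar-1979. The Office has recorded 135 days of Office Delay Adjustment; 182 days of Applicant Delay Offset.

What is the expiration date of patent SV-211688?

Base term: filing date + 23 years → 30 March 2002.
Office Delay Adjustment: +135 days → 12 August 2002.
Applicant Delay Offset: −182 days → 11 February 2002.

2002-02-11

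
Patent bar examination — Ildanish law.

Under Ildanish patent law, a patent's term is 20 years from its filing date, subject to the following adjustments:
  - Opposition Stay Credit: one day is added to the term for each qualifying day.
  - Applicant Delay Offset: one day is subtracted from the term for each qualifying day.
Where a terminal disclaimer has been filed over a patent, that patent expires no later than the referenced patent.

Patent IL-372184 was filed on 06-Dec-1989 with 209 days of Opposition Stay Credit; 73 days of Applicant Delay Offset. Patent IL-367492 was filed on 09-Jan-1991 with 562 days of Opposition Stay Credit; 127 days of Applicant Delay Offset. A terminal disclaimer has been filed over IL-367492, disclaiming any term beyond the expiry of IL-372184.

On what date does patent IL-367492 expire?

Natural term of IL-367492:
  Base: filing + 20 years → 9 January 2011.
  Opposition Stay Credit: +562 days → 24 July 2012.
  Applicant Delay Offset: −127 days → 19 March 2012.
Expiry of referenced patent IL-372184:
  Base: filing + 20 years → 6 December 2009.
  Opposition Stay Credit: +209 days → 3 July 2010.
  Applicant Delay Offset: −73 days → 21 April 2010.
Terminal disclaimer: IL-367492 expires on the earlier of 19 March 2012 and 21 April 2010.

2010-04-21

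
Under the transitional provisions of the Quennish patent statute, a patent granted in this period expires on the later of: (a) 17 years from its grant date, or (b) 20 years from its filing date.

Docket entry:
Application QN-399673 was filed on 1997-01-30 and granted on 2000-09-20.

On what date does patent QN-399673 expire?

(a) grant + 17 years → 20 September 2017.
(b) filing + 20 years → 30 January 2017.
Later of the two: 20 September 2017.

September 20, 2017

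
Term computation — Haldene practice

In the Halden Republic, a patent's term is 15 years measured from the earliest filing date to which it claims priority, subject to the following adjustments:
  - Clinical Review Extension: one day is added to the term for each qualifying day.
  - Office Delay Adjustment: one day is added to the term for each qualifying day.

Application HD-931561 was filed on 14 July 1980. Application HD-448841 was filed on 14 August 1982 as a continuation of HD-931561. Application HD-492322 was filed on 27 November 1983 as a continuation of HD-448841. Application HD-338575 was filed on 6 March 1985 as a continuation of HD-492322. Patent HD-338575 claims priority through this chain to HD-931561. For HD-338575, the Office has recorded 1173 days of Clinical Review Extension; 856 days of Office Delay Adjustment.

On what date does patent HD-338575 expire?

2001-02-01

Earliest priority filing: 14 July 1980.
Base term: 14 July 1980 + 15 years → 14 July 1995.
Clinical Review Extension: +1173 days → 29 September 1998.
Office Delay Adjustment: +856 days → 1 February 2001.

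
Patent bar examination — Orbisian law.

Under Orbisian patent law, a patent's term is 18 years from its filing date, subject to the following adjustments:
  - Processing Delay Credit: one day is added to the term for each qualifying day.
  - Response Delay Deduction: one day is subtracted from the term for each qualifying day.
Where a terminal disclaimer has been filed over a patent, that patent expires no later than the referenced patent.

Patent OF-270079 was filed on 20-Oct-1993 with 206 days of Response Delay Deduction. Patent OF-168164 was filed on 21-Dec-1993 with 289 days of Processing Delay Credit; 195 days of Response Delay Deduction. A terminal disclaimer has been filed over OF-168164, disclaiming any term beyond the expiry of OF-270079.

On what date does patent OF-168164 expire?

2011-03-28

Natural term of OF-168164:
  Base: filing + 18 years → 21 December 2011.
  Processing Delay Credit: +289 days → 5 October 2012.
  Response Delay Deduction: −195 days → 24 March 2012.
Expiry of referenced patent OF-270079:
  Base: filing + 18 years → 20 October 2011.
  Response Delay Deduction: −206 days → 28 March 2011.
Terminal disclaimer: OF-168164 expires on the earlier of 24 March 2012 and 28 March 2011.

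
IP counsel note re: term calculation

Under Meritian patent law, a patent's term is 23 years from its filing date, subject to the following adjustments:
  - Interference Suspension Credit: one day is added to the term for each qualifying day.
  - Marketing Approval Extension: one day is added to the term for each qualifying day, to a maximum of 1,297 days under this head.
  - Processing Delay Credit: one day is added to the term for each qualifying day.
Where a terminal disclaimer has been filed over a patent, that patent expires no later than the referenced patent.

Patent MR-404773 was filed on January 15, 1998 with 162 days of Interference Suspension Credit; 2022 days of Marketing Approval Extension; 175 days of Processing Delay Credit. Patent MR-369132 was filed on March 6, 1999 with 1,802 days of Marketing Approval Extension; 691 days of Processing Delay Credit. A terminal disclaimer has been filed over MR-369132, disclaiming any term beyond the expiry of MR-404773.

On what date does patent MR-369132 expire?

Natural term of MR-369132:
  Base: filing + 23 years → 6 March 2022.
  Marketing Approval Extension: 1802 days claimed exceeds the 1297-day cap, so +1297 days → 23 September 2025.
  Processing Delay Credit: +691 days → 15 August 2027.
Expiry of referenced patent MR-404773:
  Base: filing + 23 years → 15 January 2021.
  Interference Suspension Credit: +162 days → 26 June 2021.
  Marketing Approval Extension: 2022 days claimed exceeds the 1297-day cap, so +1297 days → 13 January 2025.
  Processing Delay Credit: +175 days → 7 July 2025.
Terminal disclaimer: MR-369132 expires on the earlier of 15 August 2027 and 7 July 2025.

2025-07-07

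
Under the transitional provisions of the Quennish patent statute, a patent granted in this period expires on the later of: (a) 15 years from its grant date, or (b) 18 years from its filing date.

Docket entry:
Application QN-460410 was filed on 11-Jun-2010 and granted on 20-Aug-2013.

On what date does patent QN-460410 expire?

2028-08-20

(a) grant + 15 years → 20 August 2028.
(b) filing + 18 years → 11 June 2028.
Later of the two: 20 August 2028.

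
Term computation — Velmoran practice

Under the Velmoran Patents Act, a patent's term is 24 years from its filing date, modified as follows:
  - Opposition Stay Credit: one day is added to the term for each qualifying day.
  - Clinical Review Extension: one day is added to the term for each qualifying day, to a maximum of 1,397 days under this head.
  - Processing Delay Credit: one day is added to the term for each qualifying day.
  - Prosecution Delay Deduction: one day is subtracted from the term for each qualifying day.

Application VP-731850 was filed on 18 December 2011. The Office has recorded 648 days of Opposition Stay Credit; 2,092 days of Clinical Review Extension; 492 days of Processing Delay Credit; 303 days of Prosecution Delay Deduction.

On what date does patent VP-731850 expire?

Base term: filing date + 24 years → 18 December 2035.
Opposition Stay Credit: +648 days → 26 September 2037.
Clinical Review Extension: 2092 days claimed exceeds the 1397-day cap, so +1397 days → 24 July 2041.
Processing Delay Credit: +492 days → 28 November 2042.
Prosecution Delay Deduction: −303 days → 29 January 2042.

2042-01-29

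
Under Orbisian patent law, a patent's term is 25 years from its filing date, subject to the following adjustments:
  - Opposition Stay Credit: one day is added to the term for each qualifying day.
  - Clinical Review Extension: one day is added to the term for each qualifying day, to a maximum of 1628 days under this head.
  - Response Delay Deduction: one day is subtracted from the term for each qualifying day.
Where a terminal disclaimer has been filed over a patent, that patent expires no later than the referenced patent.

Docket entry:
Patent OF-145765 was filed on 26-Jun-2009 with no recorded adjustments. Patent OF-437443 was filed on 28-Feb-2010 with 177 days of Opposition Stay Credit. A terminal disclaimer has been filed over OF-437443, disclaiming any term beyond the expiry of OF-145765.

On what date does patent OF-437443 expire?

2034-06-26

Natural term of OF-437443:
  Base: filing + 25 years → 28 February 2035.
  Opposition Stay Credit: +177 days → 24 August 2035.
Expiry of referenced patent OF-145765:
  Base: filing + 25 years → 26 June 2034.
Terminal disclaimer: OF-437443 expires on the earlier of 24 August 2035 and 26 June 2034.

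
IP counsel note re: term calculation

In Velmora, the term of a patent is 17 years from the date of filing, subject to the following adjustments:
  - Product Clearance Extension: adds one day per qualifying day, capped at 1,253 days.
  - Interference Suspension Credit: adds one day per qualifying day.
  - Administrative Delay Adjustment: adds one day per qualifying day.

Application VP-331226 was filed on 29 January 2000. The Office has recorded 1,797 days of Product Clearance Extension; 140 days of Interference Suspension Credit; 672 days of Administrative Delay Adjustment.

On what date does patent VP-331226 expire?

September 25, 2022

Base term: filing date + 17 years → 29 January 2017.
Product Clearance Extension: 1797 days claimed exceeds the 1253-day cap, so +1253 days → 5 July 2020.
Interference Suspension Credit: +140 days → 22 November 2020.
Administrative Delay Adjustment: +672 days → 25 September 2022.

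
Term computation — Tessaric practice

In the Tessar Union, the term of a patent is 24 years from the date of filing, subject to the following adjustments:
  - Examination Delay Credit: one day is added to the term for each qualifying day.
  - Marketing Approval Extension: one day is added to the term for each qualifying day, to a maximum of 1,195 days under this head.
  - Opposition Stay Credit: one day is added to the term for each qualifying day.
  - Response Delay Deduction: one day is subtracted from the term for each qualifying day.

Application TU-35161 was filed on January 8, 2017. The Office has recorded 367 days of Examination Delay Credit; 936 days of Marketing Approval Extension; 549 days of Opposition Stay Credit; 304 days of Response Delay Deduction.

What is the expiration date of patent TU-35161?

April 5, 2045

Base term: filing date + 24 years → 8 January 2041.
Examination Delay Credit: +367 days → 10 January 2042.
Marketing Approval Extension: 936 days (within the 1195-day cap) → +936 days → 3 August 2044.
Opposition Stay Credit: +549 days → 3 February 2046.
Response Delay Deduction: −304 days → 5 April 2045.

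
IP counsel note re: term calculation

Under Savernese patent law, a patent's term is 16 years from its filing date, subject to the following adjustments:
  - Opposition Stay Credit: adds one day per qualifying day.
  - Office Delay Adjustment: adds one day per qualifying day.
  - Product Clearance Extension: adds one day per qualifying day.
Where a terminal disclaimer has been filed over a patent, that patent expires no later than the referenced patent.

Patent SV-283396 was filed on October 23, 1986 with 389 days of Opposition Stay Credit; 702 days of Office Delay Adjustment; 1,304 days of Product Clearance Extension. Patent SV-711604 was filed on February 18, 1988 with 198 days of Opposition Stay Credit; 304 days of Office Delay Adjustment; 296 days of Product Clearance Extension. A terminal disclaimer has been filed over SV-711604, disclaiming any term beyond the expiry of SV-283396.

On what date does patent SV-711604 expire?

Natural term of SV-711604:
  Base: filing + 16 years → 18 February 2004.
  Opposition Stay Credit: +198 days → 3 September 2004.
  Office Delay Adjustment: +304 days → 4 July 2005.
  Product Clearance Extension: +296 days → 26 April 2006.
Expiry of referenced patent SV-283396:
  Base: filing + 16 years → 23 October 2002.
  Opposition Stay Credit: +389 days → 16 November 2003.
  Office Delay Adjustment: +702 days → 18 October 2005.
  Product Clearance Extension: +1304 days → 14 May 2009.
Terminal disclaimer: SV-711604 expires on the earlier of 26 April 2006 and 14 May 2009.

April 26, 2006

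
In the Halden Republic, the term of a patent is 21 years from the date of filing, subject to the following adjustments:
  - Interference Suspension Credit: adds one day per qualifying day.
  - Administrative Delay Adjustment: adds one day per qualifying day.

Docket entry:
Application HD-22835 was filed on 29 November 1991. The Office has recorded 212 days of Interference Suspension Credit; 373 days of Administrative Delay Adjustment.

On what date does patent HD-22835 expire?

Base term: filing date + 21 years → 29 November 2012.
Interference Suspension Credit: +212 days → 29 June 2013.
Administrative Delay Adjustment: +373 days → 7 July 2014.

2014-07-07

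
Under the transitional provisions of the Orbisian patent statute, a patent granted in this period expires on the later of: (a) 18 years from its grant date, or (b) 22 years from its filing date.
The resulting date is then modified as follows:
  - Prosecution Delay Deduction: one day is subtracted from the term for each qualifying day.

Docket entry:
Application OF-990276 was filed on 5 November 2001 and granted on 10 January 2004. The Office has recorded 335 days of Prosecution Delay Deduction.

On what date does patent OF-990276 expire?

(a) grant + 18 years → 10 January 2022.
(b) filing + 22 years → 5 November 2023.
Later of the two: 5 November 2023.
Prosecution Delay Deduction: −335 days → 5 December 2022.

December 5, 2022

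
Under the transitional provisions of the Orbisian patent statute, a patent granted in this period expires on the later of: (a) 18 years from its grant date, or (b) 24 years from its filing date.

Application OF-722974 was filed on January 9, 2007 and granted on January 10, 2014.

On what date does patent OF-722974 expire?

2032-01-10

(a) grant + 18 years → 10 January 2032.
(b) filing + 24 years → 9 January 2031.
Later of the two: 10 January 2032.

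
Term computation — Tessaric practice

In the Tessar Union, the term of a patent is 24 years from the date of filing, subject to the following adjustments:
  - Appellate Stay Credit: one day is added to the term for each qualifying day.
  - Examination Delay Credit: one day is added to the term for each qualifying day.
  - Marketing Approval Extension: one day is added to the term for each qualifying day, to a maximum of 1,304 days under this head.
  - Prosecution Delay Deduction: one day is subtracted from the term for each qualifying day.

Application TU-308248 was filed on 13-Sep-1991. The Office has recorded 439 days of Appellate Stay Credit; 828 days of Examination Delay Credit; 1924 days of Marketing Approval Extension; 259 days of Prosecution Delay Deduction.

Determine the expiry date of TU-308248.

Base term: filing date + 24 years → 13 September 2015.
Appellate Stay Credit: +439 days → 25 November 2016.
Examination Delay Credit: +828 days → 3 March 2019.
Marketing Approval Extension: 1924 days claimed exceeds the 1304-day cap, so +1304 days → 27 September 2022.
Prosecution Delay Deduction: −259 days → 11 January 2022.

2022-01-11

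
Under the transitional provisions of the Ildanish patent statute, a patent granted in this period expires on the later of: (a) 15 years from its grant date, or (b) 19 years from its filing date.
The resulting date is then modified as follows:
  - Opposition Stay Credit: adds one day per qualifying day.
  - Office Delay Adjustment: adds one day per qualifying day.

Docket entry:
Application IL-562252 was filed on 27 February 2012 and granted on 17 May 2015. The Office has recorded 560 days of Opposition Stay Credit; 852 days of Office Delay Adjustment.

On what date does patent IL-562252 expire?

(a) grant + 15 years → 17 May 2030.
(b) filing + 19 years → 27 February 2031.
Later of the two: 27 February 2031.
Opposition Stay Credit: +560 days → 9 September 2032.
Office Delay Adjustment: +852 days → 9 January 2035.

January 9, 2035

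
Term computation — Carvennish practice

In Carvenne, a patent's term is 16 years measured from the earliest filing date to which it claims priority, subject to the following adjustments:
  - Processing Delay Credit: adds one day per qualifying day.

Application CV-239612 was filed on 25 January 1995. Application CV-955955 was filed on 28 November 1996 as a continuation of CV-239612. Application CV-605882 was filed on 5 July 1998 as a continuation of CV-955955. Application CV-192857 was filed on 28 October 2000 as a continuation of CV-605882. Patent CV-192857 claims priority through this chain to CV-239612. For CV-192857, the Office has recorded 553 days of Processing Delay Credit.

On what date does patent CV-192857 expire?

Earliest priority filing: 25 January 1995.
Base term: 25 January 1995 + 16 years → 25 January 2011.
Processing Delay Credit: +553 days → 31 July 2012.

2012-07-31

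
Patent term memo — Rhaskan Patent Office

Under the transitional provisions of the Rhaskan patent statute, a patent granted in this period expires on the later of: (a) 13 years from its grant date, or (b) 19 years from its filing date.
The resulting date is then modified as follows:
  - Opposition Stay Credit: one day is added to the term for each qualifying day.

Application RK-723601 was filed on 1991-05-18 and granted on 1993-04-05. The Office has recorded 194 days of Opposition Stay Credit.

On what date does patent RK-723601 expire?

(a) grant + 13 years → 5 April 2006.
(b) filing + 19 years → 18 May 2010.
Later of the two: 18 May 2010.
Opposition Stay Credit: +194 days → 28 November 2010.

2010-11-28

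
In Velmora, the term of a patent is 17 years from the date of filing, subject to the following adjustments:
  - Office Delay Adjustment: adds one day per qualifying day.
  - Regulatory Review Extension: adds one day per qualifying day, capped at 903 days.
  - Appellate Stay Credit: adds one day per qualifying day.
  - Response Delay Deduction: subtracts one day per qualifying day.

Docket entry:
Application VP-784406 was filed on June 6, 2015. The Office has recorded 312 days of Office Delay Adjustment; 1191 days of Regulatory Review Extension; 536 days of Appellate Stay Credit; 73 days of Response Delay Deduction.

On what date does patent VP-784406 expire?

Base term: filing date + 17 years → 6 June 2032.
Office Delay Adjustment: +312 days → 14 April 2033.
Regulatory Review Extension: 1191 days claimed exceeds the 903-day cap, so +903 days → 4 October 2035.
Appellate Stay Credit: +536 days → 23 March 2037.
Response Delay Deduction: −73 days → 9 January 2037.

January 9, 2037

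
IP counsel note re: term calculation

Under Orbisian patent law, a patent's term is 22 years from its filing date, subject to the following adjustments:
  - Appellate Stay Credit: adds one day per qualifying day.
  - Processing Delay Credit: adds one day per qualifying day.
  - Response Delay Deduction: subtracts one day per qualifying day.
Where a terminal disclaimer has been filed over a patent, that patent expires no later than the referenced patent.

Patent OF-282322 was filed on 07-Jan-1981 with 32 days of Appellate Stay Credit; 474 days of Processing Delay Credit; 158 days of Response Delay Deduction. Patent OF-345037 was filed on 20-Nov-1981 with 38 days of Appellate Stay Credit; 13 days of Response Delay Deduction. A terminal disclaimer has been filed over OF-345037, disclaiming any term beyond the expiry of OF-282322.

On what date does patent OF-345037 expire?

Natural term of OF-345037:
  Base: filing + 22 years → 20 November 2003.
  Appellate Stay Credit: +38 days → 28 December 2003.
  Response Delay Deduction: −13 days → 15 December 2003.
Expiry of referenced patent OF-282322:
  Base: filing + 22 years → 7 January 2003.
  Appellate Stay Credit: +32 days → 8 February 2003.
  Processing Delay Credit: +474 days → 27 May 2004.
  Response Delay Deduction: −158 days → 21 December 2003.
Terminal disclaimer: OF-345037 expires on the earlier of 15 December 2003 and 21 December 2003.

December 15, 2003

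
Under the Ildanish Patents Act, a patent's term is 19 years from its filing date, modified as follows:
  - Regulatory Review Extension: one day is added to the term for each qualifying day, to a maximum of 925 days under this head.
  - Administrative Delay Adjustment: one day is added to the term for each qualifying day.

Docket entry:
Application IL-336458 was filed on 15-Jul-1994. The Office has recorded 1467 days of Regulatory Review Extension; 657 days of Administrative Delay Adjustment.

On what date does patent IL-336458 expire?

November 13, 2017

Base term: filing date + 19 years → 15 July 2013.
Regulatory Review Extension: 1467 days claimed exceeds the 925-day cap, so +925 days → 26 January 2016.
Administrative Delay Adjustment: +657 days → 13 November 2017.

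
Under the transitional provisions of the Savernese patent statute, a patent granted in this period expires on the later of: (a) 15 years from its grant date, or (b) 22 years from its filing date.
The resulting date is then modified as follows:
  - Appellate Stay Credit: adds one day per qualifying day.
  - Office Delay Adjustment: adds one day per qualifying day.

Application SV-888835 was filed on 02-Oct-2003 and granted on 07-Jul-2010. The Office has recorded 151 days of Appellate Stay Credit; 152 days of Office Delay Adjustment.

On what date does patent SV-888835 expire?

August 1, 2026

(a) grant + 15 years → 7 July 2025.
(b) filing + 22 years → 2 October 2025.
Later of the two: 2 October 2025.
Appellate Stay Credit: +151 days → 2 March 2026.
Office Delay Adjustment: +152 days → 1 August 2026.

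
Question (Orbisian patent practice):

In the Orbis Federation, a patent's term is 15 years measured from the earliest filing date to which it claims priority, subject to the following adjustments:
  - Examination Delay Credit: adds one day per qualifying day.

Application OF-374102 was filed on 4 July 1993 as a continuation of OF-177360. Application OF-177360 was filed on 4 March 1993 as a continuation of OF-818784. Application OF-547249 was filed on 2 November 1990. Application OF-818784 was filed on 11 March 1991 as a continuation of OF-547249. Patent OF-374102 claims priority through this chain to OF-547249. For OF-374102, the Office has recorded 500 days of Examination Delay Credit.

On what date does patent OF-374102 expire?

2007-03-17

Earliest priority filing: 2 November 1990.
Base term: 2 November 1990 + 15 years → 2 November 2005.
Examination Delay Credit: +500 days → 17 March 2007.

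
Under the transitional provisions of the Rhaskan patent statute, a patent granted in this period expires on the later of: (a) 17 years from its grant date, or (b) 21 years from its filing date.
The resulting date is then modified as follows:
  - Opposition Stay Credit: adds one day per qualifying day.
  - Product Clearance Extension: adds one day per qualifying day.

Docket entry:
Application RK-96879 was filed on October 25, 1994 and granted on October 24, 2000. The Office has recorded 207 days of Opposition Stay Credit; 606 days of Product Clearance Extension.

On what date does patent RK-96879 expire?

January 15, 2020

(a) grant + 17 years → 24 October 2017.
(b) filing + 21 years → 25 October 2015.
Later of the two: 24 October 2017.
Opposition Stay Credit: +207 days → 19 May 2018.
Product Clearance Extension: +606 days → 15 January 2020.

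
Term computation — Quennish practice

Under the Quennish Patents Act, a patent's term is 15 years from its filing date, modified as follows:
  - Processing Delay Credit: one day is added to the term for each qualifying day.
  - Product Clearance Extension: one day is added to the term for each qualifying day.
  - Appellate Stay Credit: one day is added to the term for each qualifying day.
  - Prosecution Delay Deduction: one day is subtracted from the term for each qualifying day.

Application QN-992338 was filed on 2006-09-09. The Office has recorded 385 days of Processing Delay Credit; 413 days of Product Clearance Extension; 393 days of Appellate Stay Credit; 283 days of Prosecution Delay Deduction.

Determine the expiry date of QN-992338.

Base term: filing date + 15 years → 9 September 2021.
Processing Delay Credit: +385 days → 29 September 2022.
Product Clearance Extension: +413 days → 16 November 2023.
Appellate Stay Credit: +393 days → 13 December 2024.
Prosecution Delay Deduction: −283 days → 5 March 2024.

March 5, 2024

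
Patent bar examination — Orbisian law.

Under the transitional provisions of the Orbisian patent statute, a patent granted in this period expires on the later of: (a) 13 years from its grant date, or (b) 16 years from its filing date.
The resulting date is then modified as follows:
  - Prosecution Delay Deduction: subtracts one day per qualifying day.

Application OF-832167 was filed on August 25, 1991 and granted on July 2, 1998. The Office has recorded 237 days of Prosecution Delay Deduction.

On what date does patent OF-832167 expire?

2010-11-07

(a) grant + 13 years → 2 July 2011.
(b) filing + 16 years → 25 August 2007.
Later of the two: 2 July 2011.
Prosecution Delay Deduction: −237 days → 7 November 2010.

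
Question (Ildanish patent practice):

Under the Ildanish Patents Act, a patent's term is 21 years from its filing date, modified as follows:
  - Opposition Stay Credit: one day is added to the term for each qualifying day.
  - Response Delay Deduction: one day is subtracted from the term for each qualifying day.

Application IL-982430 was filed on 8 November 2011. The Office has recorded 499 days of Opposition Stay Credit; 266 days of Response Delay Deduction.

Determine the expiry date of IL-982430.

Base term: filing date + 21 years → 8 November 2032.
Opposition Stay Credit: +499 days → 22 March 2034.
Response Delay Deduction: −266 days → 29 June 2033.

June 29, 2033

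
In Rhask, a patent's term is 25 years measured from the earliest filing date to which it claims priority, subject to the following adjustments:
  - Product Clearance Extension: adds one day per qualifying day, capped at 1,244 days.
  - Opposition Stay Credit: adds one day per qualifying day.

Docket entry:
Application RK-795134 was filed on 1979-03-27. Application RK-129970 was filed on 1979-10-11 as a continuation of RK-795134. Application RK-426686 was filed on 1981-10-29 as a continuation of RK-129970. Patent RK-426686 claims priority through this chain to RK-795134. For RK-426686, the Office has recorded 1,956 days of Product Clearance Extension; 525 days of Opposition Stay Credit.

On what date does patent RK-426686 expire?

Earliest priority filing: 27 March 1979.
Base term: 27 March 1979 + 25 years → 27 March 2004.
Product Clearance Extension: 1956 days claimed exceeds the 1244-day cap, so +1244 days → 23 August 2007.
Opposition Stay Credit: +525 days → 29 January 2009.

January 29, 2009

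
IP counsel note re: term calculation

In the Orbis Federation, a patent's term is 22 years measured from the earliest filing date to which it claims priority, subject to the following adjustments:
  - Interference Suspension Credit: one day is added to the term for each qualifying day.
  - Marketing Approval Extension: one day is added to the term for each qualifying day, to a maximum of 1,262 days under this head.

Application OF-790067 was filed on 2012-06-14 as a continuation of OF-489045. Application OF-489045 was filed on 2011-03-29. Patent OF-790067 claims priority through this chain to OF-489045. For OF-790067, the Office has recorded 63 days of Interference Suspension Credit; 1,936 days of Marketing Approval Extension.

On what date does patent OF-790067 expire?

November 13, 2036

Earliest priority filing: 29 March 2011.
Base term: 29 March 2011 + 22 years → 29 March 2033.
Interference Suspension Credit: +63 days → 31 May 2033.
Marketing Approval Extension: 1936 days claimed exceeds the 1262-day cap, so +1262 days → 13 November 2036.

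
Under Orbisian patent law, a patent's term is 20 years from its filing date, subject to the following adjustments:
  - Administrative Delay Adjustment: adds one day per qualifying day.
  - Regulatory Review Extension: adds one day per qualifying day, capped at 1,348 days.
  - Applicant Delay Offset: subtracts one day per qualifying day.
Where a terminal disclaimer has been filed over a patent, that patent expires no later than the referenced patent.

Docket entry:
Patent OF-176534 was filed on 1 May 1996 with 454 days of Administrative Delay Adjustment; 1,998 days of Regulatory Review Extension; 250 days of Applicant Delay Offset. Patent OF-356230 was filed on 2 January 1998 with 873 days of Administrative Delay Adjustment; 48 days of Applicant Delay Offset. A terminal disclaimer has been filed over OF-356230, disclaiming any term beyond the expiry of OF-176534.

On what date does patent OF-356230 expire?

April 6, 2020

Natural term of OF-356230:
  Base: filing + 20 years → 2 January 2018.
  Administrative Delay Adjustment: +873 days → 24 May 2020.
  Applicant Delay Offset: −48 days → 6 April 2020.
Expiry of referenced patent OF-176534:
  Base: filing + 20 years → 1 May 2016.
  Administrative Delay Adjustment: +454 days → 29 July 2017.
  Regulatory Review Extension: 1998 days claimed exceeds the 1348-day cap, so +1348 days → 7 April 2021.
  Applicant Delay Offset: −250 days → 31 July 2020.
Terminal disclaimer: OF-356230 expires on the earlier of 6 April 2020 and 31 July 2020.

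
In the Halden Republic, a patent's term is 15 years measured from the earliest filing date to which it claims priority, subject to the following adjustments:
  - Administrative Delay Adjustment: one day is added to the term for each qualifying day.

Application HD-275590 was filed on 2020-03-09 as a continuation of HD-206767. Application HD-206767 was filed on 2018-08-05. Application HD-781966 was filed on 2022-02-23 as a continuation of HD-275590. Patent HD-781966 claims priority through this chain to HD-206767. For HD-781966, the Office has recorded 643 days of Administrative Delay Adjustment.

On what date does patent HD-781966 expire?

May 10, 2035

Earliest priority filing: 5 August 2018.
Base term: 5 August 2018 + 15 years → 5 August 2033.
Administrative Delay Adjustment: +643 days → 10 May 2035.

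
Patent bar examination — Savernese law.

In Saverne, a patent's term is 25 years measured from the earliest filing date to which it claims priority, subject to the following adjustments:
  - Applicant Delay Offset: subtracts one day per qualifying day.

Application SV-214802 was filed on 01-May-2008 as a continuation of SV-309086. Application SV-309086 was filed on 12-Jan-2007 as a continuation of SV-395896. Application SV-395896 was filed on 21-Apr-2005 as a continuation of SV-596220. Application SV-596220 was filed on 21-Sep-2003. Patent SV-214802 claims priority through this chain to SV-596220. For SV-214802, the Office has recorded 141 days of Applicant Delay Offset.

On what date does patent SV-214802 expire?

Earliest priority filing: 21 September 2003.
Base term: 21 September 2003 + 25 years → 21 September 2028.
Applicant Delay Offset: −141 days → 3 May 2028.

2028-05-03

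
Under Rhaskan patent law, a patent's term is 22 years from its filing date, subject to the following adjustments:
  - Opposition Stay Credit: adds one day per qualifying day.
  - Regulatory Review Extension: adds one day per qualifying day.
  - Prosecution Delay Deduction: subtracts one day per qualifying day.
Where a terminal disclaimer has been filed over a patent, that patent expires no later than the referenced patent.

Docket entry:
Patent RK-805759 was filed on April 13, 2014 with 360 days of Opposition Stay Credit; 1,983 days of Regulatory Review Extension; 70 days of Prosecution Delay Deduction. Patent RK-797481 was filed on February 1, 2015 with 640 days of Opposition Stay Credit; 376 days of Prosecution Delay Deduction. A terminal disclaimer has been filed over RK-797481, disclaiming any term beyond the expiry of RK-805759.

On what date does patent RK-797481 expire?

Natural term of RK-797481:
  Base: filing + 22 years → 1 February 2037.
  Opposition Stay Credit: +640 days → 3 November 2038.
  Prosecution Delay Deduction: −376 days → 23 October 2037.
Expiry of referenced patent RK-805759:
  Base: filing + 22 years → 13 April 2036.
  Opposition Stay Credit: +360 days → 8 April 2037.
  Regulatory Review Extension: +1983 days → 12 September 2042.
  Prosecution Delay Deduction: −70 days → 4 July 2042.
Terminal disclaimer: RK-797481 expires on the earlier of 23 October 2037 and 4 July 2042.

October 23, 2037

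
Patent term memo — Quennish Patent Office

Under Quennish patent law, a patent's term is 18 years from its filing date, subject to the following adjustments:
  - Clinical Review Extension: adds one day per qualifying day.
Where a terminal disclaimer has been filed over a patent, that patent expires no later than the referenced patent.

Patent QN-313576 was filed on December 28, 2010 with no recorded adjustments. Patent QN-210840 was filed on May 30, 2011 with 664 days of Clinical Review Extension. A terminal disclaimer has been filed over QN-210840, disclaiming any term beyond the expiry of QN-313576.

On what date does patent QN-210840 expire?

Natural term of QN-210840:
  Base: filing + 18 years → 30 May 2029.
  Clinical Review Extension: +664 days → 25 March 2031.
Expiry of referenced patent QN-313576:
  Base: filing + 18 years → 28 December 2028.
Terminal disclaimer: QN-210840 expires on the earlier of 25 March 2031 and 28 December 2028.

2028-12-28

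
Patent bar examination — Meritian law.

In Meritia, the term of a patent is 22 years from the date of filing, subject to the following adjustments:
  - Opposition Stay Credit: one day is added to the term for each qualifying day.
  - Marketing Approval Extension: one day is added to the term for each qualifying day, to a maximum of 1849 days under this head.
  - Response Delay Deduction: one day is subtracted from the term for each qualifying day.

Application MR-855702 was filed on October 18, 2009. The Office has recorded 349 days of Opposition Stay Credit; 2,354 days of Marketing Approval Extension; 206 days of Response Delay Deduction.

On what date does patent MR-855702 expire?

April 1, 2037

Base term: filing date + 22 years → 18 October 2031.
Opposition Stay Credit: +349 days → 1 October 2032.
Marketing Approval Extension: 2354 days claimed exceeds the 1849-day cap, so +1849 days → 24 October 2037.
Response Delay Deduction: −206 days → 1 April 2037.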